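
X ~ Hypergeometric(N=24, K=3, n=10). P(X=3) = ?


P(X=3) = C(3,3)*C(21,7) / C(24,10)
= 1*116280 / 1961256
= 116280/1961256 = 15/253

15/253


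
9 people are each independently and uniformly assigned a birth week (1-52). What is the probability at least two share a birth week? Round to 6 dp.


P(all different) = prod((52-i)/52 for i=0..8) = 0.480255
P(at least one match) = 1 - 0.480255 = 0.519745

0.519745


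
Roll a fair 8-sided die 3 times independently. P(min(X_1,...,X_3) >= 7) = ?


P(min >= 7) = P(all X_i >= 7) = (P(X_1 >= 7))^3
= (2/8)^3 = (1/4)^3 = 1/64

1/64


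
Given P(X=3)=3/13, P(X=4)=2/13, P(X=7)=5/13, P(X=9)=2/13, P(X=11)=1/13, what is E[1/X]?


E[1/X] = sum(g(x)*P(x))
= 1/3*3/13 + 1/4*2/13 + 1/7*5/13 + 1/9*2/13 + 1/11*1/13
= 3503/18018

3503/18018


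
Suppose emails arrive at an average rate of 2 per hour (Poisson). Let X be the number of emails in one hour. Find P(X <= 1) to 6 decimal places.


P(X<=1) = e^(-2)*2^0/0! + e^(-2)*2^1/1!
≈ 0.1353352832 + 0.2706705665
= 0.4060058497
≈ 0.406006

0.406006


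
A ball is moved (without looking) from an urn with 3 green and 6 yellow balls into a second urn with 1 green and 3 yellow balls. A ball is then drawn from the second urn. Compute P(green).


P(transfer green) = 3/9 = 1/3; P(transfer yellow) = 2/3
If green transferred: Urn II has 2 green of 5, so P(green|green moved) = 2/5
If yellow transferred: Urn II has 1 green of 5, so P(green|yellow moved) = 1/5
By total probability: P(green) = 1/3*2/5 + 2/3*1/5 = 4/15

4/15


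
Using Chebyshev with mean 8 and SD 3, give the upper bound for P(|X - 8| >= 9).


k = 9/3 = 3
Chebyshev: P(|X-mu| >= k*sigma) <= 1/k^2 = 1/3^2 = 1/9

1/9


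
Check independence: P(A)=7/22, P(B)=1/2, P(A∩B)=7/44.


P(A)*P(B) = 7/22*1/2 = 7/44
P(A∩B) = 7/44, which equals P(A)P(B), so independent

Yes, A and B are independent


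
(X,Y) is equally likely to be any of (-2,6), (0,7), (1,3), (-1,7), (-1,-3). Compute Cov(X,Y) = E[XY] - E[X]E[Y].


E[X]=-3/5, E[Y]=4, E[XY]=-13/5
Cov(X,Y) = E[XY] - E[X]E[Y] = -13/5 + 3/5*4 = -1/5

-1/5


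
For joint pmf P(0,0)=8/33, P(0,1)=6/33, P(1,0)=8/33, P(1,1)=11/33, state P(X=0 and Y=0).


Read from table: P(X=0, Y=0) = 8/33

8/33


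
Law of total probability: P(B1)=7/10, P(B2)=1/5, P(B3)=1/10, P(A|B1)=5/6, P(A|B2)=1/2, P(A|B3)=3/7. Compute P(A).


P(A) = P(A|B1)P(B1) + P(A|B2)P(B2) + P(A|B3)P(B3)
= 5/6*7/10 + 1/2*1/5 + 3/7*1/10
= 7/12 + 1/10 + 3/70 = 61/84

61/84


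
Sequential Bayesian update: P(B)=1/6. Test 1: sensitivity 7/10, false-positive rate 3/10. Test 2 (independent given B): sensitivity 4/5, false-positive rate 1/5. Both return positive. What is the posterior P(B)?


After test 1: P(+) = 7/10*1/6 + 3/10*5/6 = 11/30
P(B|+) = (7/60)/(11/30) = 7/22
After test 2 (use post1 as new prior): P(+) = 4/5*7/22 + 1/5*15/22 = 43/110
P(B|+,+) = (14/55)/(43/110) = 28/43

28/43


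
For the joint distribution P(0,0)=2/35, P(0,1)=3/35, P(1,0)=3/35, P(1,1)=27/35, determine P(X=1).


P(X=1) = P(1,0)+P(1,1) = 3/35 + 27/35 = 30/35 = 6/7

6/7


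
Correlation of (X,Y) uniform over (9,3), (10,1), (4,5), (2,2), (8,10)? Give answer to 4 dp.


Cov(X,Y) = 0.4800, Var(X) = 9.4400, Var(Y) = 10.1600
rho = Cov/(sqrt(VarX)*sqrt(VarY)) = 0.0490

0.0490


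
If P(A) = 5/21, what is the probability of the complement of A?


P(A') = 1 - P(A) = 1 - 5/21 = 16/21

16/21


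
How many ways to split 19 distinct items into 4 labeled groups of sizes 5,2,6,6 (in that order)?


19! = 121645100408832000
Denominator: 5!=120 * 2!=2 * 6!=720 * 6!=720
Coefficient = 121645100408832000 / 124416000 = 977728752

977728752


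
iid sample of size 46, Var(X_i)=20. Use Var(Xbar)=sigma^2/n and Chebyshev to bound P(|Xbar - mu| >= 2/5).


Var(Xbar) = Var(X)/n = 20/46
Chebyshev: P(|Xbar-mu| >= 2/5) <= Var(Xbar)/(2/5)^2 = (10/23)/(4/25) = 125/46
Bound exceeds 1, so trivial bound: 1

1


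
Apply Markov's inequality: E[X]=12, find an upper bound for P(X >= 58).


Markov: P(X >= a) <= E[X]/a
P(X >= 58) <= 12/58 = 6/29

6/29


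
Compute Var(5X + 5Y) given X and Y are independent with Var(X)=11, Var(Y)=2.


Independence => Cov(X,Y)=0
Var(5X + 5Y) = 5^2*Var(X) + 5^2*Var(Y)
= 25*11 + 25*2 = 325

325


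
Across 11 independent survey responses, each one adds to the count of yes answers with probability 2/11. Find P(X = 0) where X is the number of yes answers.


P(X=0) = C(11,0) * p^0 * (1-p)^11
= 1 * 1 * 31381059609/285311670611
= 31381059609/285311670611

31381059609/285311670611


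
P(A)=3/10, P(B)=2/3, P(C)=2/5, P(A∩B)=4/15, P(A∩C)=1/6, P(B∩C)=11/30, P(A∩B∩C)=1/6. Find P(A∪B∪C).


P(A∪B∪C) = P(A)+P(B)+P(C) - P(AB)-P(AC)-P(BC) + P(ABC)
= 3/10+2/3+2/5 - 4/15-1/6-11/30 + 1/6
= 11/15

11/15


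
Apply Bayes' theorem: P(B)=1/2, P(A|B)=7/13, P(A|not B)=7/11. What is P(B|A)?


P(A) = P(A|B)P(B) + P(A|B')P(B') = 7/13*1/2 + 7/11*1/2 = 84/143
P(B|A) = P(A|B)P(B)/P(A) = (7/26)/(84/143) = 11/24

11/24


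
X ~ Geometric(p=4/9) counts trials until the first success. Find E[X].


For geometric (trials until first success), E[X] = 1/p = 1/(4/9) = 9/4

9/4


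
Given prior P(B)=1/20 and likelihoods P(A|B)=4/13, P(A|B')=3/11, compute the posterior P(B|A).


P(A) = P(A|B)P(B) + P(A|B')P(B') = 4/13*1/20 + 3/11*19/20 = 157/572
P(B|A) = P(A|B)P(B)/P(A) = (1/65)/(157/572) = 44/785

44/785


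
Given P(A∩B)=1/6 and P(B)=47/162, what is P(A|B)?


P(A|B) = P(A∩B)/P(B) = (27/162)/(47/162) = 27/47

27/47


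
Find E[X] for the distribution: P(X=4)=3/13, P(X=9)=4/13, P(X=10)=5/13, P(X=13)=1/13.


E[X] = sum(x * P(x))
= 4*3/13 + 9*4/13 + 10*5/13 + 13*1/13
= 111/13

111/13


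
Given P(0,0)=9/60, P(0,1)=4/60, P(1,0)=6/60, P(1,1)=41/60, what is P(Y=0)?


P(Y=0) = P(0,0)+P(1,0) = 9/60 + 6/60 = 15/60 = 1/4

1/4


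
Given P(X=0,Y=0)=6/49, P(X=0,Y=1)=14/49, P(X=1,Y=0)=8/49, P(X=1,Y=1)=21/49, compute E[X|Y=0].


P(Y=0) = 14/49
E[X|Y=0] = (0*6 + 1*8)/14 = 8/14 = 4/7

4/7


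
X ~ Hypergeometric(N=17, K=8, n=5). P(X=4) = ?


P(X=4) = C(8,4)*C(9,1) / C(17,5)
= 70*9 / 6188
= 630/6188 = 45/442

45/442


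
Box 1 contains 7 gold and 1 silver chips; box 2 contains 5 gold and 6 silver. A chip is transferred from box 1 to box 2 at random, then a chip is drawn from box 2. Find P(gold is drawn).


P(transfer gold) = 7/8; P(transfer silver) = 1/8
If gold transferred: Urn II has 6 gold of 12, so P(gold|gold moved) = 1/2
If silver transferred: Urn II has 5 gold of 12, so P(gold|silver moved) = 5/12
By total probability: P(gold) = 7/8*1/2 + 1/8*5/12 = 47/96

47/96


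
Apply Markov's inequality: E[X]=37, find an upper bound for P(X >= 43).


Markov: P(X >= a) <= E[X]/a
P(X >= 43) <= 37/43

37/43


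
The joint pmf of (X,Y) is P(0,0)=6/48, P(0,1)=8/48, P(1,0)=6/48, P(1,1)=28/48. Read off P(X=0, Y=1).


Read from table: P(X=0, Y=1) = 8/48 = 1/6

1/6


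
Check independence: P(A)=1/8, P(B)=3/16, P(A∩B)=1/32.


P(A)*P(B) = 1/8*3/16 = 3/128
P(A∩B) = 1/32 != 3/128, so not independent

No, A and B are not independent


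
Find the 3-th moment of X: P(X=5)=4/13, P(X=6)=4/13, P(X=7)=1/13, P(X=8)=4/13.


E[X^3] = sum(x^3 * P(x))
= 125*4/13 + 216*4/13 + 343*1/13 + 512*4/13
= 3755/13

3755/13


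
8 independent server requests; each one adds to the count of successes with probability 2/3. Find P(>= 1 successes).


P(at least one) = 1 - P(none)
P(none) = (1 - 2/3)^8 = (1/3)^8 = 1/6561
P(at least one) = 1 - 1/6561 = 6560/6561

6560/6561


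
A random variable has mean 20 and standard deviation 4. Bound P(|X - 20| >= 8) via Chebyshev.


k = 8/4 = 2
Chebyshev: P(|X-mu| >= k*sigma) <= 1/k^2 = 1/2^2 = 1/4

1/4


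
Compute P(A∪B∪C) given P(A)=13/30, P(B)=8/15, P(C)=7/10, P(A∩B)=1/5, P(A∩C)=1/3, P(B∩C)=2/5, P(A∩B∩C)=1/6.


P(A∪B∪C) = P(A)+P(B)+P(C) - P(AB)-P(AC)-P(BC) + P(ABC)
= 13/30+8/15+7/10 - 1/5-1/3-2/5 + 1/6
= 9/10

9/10


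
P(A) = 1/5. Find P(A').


P(A') = 1 - P(A) = 1 - 1/5 = 4/5

4/5


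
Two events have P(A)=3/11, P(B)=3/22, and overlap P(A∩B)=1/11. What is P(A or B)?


P(A∪B) = P(A) + P(B) - P(A∩B)
= 3/11 + 3/22 - 1/11 = 7/22

7/22


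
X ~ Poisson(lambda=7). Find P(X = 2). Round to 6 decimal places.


P(X=2) = e^(-7) * 7^2 / 2!
≈ 0.0009118819656 * 49 / 2
≈ 0.022341

0.022341


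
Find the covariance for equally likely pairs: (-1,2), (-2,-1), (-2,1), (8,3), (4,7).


E[X]=7/5, E[Y]=12/5, E[XY]=10
Cov(X,Y) = E[XY] - E[X]E[Y] = 10 - 7/5*12/5 = 166/25

166/25


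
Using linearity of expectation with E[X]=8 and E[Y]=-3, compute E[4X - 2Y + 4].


E[4X - 2Y + 4] = 4*E[X] - 2*E[Y] + 4
= (4)*(8) + (-2)*(-3) + (4)
= 32 + 6 + 4 = 42

42


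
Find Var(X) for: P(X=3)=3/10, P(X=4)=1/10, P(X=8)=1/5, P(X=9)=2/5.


E[X] = 13/2, E[X^2] = 99/2
Var(X) = E[X^2] - (E[X])^2 = 99/2 - (13/2)^2 = 29/4

29/4


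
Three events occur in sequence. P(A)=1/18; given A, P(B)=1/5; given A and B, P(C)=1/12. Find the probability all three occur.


P(A∩B∩C) = P(A) * P(B|A) * P(C|A∩B)
= 1/18 * 1/5 * 1/12
= 1/90 * 1/12 = 1/1080

1/1080


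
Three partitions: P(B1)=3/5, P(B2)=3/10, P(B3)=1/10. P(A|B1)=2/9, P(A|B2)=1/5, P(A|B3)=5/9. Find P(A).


P(A) = P(A|B1)P(B1) + P(A|B2)P(B2) + P(A|B3)P(B3)
= 2/9*3/5 + 1/5*3/10 + 5/9*1/10
= 2/15 + 3/50 + 1/18 = 56/225

56/225


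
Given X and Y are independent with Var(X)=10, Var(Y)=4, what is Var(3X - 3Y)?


Independence => Cov(X,Y)=0
Var(3X - 3Y) = 3^2*Var(X) + (-3)^2*Var(Y)
= 9*10 + 9*4 = 126

126


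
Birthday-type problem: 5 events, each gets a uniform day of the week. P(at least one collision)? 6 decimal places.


P(all different) = prod((7-i)/7 for i=0..4) = 0.149938
P(at least one match) = 1 - 0.149938 = 0.850062

0.850062


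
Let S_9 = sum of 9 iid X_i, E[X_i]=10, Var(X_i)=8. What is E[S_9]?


E[S_n] = n*E[X_1] = 9*10 = 90

90


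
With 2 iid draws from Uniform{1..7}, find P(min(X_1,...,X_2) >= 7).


P(min >= 7) = P(all X_i >= 7) = (P(X_1 >= 7))^2
= (1/7)^2 = 1/49

1/49


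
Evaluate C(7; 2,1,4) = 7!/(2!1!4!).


7! = 5040
Denominator: 2!=2 * 1!=1 * 4!=24
Coefficient = 5040 / 48 = 105

105


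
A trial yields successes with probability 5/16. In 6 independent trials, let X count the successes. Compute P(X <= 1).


P(X<=1) = P(X=0) + P(X=1)
= 1771561/16777216 + 2415765/8388608
= 6603091/16777216

6603091/16777216


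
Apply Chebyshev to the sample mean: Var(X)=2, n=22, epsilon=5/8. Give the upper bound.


Var(Xbar) = Var(X)/n = 2/22
Chebyshev: P(|Xbar-mu| >= 5/8) <= Var(Xbar)/(5/8)^2 = (1/11)/(25/64) = 64/275

64/275


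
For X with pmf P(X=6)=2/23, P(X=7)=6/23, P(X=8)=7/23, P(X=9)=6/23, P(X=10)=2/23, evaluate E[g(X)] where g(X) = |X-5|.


E[|X-5|] = sum(g(x)*P(x))
= 1*2/23 + 2*6/23 + 3*7/23 + 4*6/23 + 5*2/23
= 3

3


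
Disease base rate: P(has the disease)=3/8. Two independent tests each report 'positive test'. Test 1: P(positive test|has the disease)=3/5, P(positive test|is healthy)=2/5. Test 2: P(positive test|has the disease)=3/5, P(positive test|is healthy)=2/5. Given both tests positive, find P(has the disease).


After test 1: P(+) = 3/5*3/8 + 2/5*5/8 = 19/40
P(B|+) = (9/40)/(19/40) = 9/19
After test 2 (use post1 as new prior): P(+) = 3/5*9/19 + 2/5*10/19 = 47/95
P(B|+,+) = (27/95)/(47/95) = 27/47

27/47


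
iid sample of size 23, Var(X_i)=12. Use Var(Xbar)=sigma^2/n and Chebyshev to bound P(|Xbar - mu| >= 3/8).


Var(Xbar) = Var(X)/n = 12/23
Chebyshev: P(|Xbar-mu| >= 3/8) <= Var(Xbar)/(3/8)^2 = (12/23)/(9/64) = 256/69
Bound exceeds 1, so trivial bound: 1

1


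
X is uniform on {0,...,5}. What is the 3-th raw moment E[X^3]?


E[X^3] = (1/6) * sum(x^3 for x=0..5)
= 225/6 = 75/2

75/2


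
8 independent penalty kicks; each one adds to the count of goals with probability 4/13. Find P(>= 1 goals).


P(at least one) = 1 - P(none)
P(none) = (1 - 4/13)^8 = (9/13)^8 = 43046721/815730721
P(at least one) = 1 - 43046721/815730721 = 772684000/815730721

772684000/815730721


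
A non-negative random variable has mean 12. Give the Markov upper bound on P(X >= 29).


Markov: P(X >= a) <= E[X]/a
P(X >= 29) <= 12/29

12/29


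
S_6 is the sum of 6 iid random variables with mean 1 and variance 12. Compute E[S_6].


E[S_n] = n*E[X_1] = 6*1 = 6

6


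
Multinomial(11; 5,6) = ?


11! = 39916800
Denominator: 5!=120 * 6!=720
Coefficient = 39916800 / 86400 = 462

462


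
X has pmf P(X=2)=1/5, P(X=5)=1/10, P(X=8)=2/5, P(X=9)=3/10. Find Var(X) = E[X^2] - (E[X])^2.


E[X] = 34/5, E[X^2] = 266/5
Var(X) = E[X^2] - (E[X])^2 = 266/5 - (34/5)^2 = 174/25

174/25


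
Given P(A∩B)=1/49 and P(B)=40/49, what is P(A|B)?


P(A|B) = P(A∩B)/P(B) = (1/49)/(40/49) = 1/40

1/40


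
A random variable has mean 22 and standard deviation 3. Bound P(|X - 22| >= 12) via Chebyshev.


k = 12/3 = 4
Chebyshev: P(|X-mu| >= k*sigma) <= 1/k^2 = 1/4^2 = 1/16

1/16


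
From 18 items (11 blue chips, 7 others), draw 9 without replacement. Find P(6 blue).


P(X=6) = C(11,6)*C(7,3) / C(18,9)
= 462*35 / 48620
= 16170/48620 = 147/442

147/442


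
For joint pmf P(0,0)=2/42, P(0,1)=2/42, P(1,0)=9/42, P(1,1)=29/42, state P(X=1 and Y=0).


Read from table: P(X=1, Y=0) = 9/42 = 3/14

3/14


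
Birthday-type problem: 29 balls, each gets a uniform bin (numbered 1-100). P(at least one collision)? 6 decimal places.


P(all different) = prod((100-i)/100 for i=0..28) = 0.010973
P(at least one match) = 1 - 0.010973 = 0.989027

0.989027


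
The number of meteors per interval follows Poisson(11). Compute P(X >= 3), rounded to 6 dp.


P(X>=3) = 1 - P(X<=2) = 1 - (e^(-11)*11^0/0! + e^(-11)*11^1/1! + e^(-11)*11^2/2!)
≈ 1 - (0.0000167017 + 0.0001837187 + 0.0010104529)
= 1 - 0.0012108733 = 0.9987891267
≈ 0.998789

0.998789


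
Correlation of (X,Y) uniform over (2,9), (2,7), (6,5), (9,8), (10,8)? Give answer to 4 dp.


Cov(X,Y) = -0.1200, Var(X) = 11.3600, Var(Y) = 1.8400
rho = Cov/(sqrt(VarX)*sqrt(VarY)) = -0.0262

-0.0262


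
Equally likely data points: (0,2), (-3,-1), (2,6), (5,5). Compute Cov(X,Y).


E[X]=1, E[Y]=3, E[XY]=10
Cov(X,Y) = E[XY] - E[X]E[Y] = 10 - 1*3 = 7

7


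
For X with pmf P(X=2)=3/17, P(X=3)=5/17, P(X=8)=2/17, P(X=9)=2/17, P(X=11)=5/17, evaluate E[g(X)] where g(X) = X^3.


E[X^3] = sum(g(x)*P(x))
= 8*3/17 + 27*5/17 + 512*2/17 + 729*2/17 + 1331*5/17
= 9296/17

9296/17


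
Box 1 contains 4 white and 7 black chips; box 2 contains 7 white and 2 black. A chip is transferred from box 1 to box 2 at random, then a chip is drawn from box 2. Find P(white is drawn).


P(transfer white) = 4/11; P(transfer black) = 7/11
If white transferred: Urn II has 8 white of 10, so P(white|white moved) = 4/5
If black transferred: Urn II has 7 white of 10, so P(white|black moved) = 7/10
By total probability: P(white) = 4/11*4/5 + 7/11*7/10 = 81/110

81/110


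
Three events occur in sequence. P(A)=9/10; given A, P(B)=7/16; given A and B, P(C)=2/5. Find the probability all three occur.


P(A∩B∩C) = P(A) * P(B|A) * P(C|A∩B)
= 9/10 * 7/16 * 2/5
= 63/160 * 2/5 = 63/400

63/400


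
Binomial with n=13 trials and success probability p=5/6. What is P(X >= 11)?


P(X>=11) = P(X=11) + P(X=12) + P(X=13)
= 634765625/2176782336 + 3173828125/13060694016 + 1220703125/13060694016
= 341796875/544195584

341796875/544195584


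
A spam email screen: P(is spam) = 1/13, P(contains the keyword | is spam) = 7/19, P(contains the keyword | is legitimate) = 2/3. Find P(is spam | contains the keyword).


P(A) = P(A|B)P(B) + P(A|B')P(B') = 7/19*1/13 + 2/3*12/13 = 159/247
P(B|A) = P(A|B)P(B)/P(A) = (7/247)/(159/247) = 7/159

7/159


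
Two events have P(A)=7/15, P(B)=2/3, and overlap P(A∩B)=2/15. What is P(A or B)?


P(A∪B) = P(A) + P(B) - P(A∩B)
= 7/15 + 2/3 - 2/15 = 1

1


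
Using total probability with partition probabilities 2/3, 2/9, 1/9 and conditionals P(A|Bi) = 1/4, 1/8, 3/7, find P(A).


P(A) = P(A|B1)P(B1) + P(A|B2)P(B2) + P(A|B3)P(B3)
= 1/4*2/3 + 1/8*2/9 + 3/7*1/9
= 1/6 + 1/36 + 1/21 = 61/252

61/252


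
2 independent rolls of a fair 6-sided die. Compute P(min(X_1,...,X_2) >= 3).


P(min >= 3) = P(all X_i >= 3) = (P(X_1 >= 3))^2
= (4/6)^2 = (2/3)^2 = 4/9

4/9


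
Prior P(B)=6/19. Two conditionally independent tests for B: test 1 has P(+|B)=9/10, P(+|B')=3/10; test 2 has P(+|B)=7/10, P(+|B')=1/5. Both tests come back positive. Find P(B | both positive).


After test 1: P(+) = 9/10*6/19 + 3/10*13/19 = 93/190
P(B|+) = (27/95)/(93/190) = 18/31
After test 2 (use post1 as new prior): P(+) = 7/10*18/31 + 1/5*13/31 = 76/155
P(B|+,+) = (63/155)/(76/155) = 63/76

63/76


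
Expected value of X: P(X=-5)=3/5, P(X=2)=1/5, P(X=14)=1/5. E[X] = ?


E[X] = sum(x * P(x))
= -5*3/5 + 2*1/5 + 14*1/5
= 1/5

1/5


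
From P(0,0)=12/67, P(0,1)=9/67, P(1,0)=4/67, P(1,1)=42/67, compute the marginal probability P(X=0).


P(X=0) = P(0,0)+P(0,1) = 12/67 + 9/67 = 21/67

21/67


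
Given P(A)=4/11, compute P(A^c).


P(A') = 1 - P(A) = 1 - 4/11 = 7/11

7/11


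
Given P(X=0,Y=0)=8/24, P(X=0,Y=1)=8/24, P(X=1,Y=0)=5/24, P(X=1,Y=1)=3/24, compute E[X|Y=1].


P(Y=1) = 11/24
E[X|Y=1] = (0*8 + 1*3)/11 = 3/11

3/11


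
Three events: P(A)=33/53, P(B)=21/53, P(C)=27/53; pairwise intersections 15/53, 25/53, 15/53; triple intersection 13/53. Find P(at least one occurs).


P(A∪B∪C) = P(A)+P(B)+P(C) - P(AB)-P(AC)-P(BC) + P(ABC)
= 33/53+21/53+27/53 - 15/53-25/53-15/53 + 13/53
= 39/53

39/53


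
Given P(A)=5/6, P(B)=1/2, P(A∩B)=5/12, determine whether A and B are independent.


P(A)*P(B) = 5/6*1/2 = 5/12
P(A∩B) = 5/12, which equals P(A)P(B), so independent

Yes, A and B are independent


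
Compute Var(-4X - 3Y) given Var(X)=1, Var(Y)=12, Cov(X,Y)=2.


Var(-4X - 3Y) = (-4)^2*Var(X) + (-3)^2*Var(Y) + 2*(-4)*(-3)*Cov(X,Y)
= 16*1 + 9*12 + 24*2
= 16 + 108 + 48 = 172

172


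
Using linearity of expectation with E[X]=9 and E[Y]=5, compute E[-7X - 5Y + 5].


E[-7X - 5Y + 5] = -7*E[X] - 5*E[Y] + 5
= (-7)*(9) + (-5)*(5) + (5)
= -63 - 25 + 5 = -83

-83


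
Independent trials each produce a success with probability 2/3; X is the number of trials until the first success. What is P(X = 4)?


P(X=4) = (1-p)^3 * p = (1/3)^3 * 2/3
= 1/27 * 2/3 = 2/81

2/81


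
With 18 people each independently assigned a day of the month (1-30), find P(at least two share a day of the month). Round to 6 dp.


P(all different) = prod((30-i)/30 for i=0..17) = 0.001429
P(at least one match) = 1 - 0.001429 = 0.998571

0.998571


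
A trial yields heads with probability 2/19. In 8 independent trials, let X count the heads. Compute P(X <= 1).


P(X<=1) = P(X=0) + P(X=1)
= 6975757441/16983563041 + 6565418768/16983563041
= 13541176209/16983563041

13541176209/16983563041


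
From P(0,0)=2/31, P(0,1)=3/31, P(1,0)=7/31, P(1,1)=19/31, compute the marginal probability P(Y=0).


P(Y=0) = P(0,0)+P(1,0) = 2/31 + 7/31 = 9/31

9/31


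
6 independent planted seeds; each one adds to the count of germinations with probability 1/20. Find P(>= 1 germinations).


P(at least one) = 1 - P(none)
P(none) = (1 - 1/20)^6 = (19/20)^6 = 47045881/64000000
P(at least one) = 1 - 47045881/64000000 = 16954119/64000000

16954119/64000000


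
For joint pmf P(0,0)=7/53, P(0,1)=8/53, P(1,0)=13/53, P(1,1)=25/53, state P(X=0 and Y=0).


Read from table: P(X=0, Y=0) = 7/53

7/53


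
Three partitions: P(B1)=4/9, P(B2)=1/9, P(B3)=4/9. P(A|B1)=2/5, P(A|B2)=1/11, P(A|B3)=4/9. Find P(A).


P(A) = P(A|B1)P(B1) + P(A|B2)P(B2) + P(A|B3)P(B3)
= 2/5*4/9 + 1/11*1/9 + 4/9*4/9
= 8/45 + 1/99 + 16/81 = 1717/4455

1717/4455


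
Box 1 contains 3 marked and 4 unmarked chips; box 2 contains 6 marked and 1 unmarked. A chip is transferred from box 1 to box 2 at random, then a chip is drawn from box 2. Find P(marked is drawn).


P(transfer marked) = 3/7; P(transfer unmarked) = 4/7
If marked transferred: Urn II has 7 marked of 8, so P(marked|marked moved) = 7/8
If unmarked transferred: Urn II has 6 marked of 8, so P(marked|unmarked moved) = 3/4
By total probability: P(marked) = 3/7*7/8 + 4/7*3/4 = 45/56

45/56


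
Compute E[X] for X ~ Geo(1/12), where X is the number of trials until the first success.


For geometric (trials until first success), E[X] = 1/p = 1/(1/12) = 12

12


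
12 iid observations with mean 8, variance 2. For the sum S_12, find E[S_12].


E[S_n] = n*E[X_1] = 12*8 = 96

96


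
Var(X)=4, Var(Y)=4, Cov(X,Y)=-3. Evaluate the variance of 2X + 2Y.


Var(2X + 2Y) = 2^2*Var(X) + 2^2*Var(Y) + 2*2*2*Cov(X,Y)
= 4*4 + 4*4 + 8*(-3)
= 16 + 16 - 24 = 8

8


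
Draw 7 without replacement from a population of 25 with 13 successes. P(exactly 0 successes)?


P(X=0) = C(13,0)*C(12,7) / C(25,7)
= 1*792 / 480700
= 792/480700 = 18/10925

18/10925


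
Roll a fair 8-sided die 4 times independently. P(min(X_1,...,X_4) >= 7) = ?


P(min >= 7) = P(all X_i >= 7) = (P(X_1 >= 7))^4
= (2/8)^4 = (1/4)^4 = 1/256

1/256


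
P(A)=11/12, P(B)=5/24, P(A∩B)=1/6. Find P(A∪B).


P(A∪B) = P(A) + P(B) - P(A∩B)
= 11/12 + 5/24 - 1/6 = 23/24

23/24


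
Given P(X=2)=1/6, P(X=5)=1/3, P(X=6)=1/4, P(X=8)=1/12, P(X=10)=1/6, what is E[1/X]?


E[1/X] = sum(g(x)*P(x))
= 1/2*1/6 + 1/5*1/3 + 1/6*1/4 + 1/8*1/12 + 1/10*1/6
= 7/32

7/32


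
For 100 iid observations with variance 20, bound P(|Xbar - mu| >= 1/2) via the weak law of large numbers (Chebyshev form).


Var(Xbar) = Var(X)/n = 20/100
Chebyshev: P(|Xbar-mu| >= 1/2) <= Var(Xbar)/(1/2)^2 = (1/5)/(1/4) = 4/5

4/5


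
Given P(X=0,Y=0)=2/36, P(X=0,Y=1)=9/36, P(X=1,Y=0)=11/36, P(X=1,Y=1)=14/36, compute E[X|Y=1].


P(Y=1) = 23/36
E[X|Y=1] = (0*9 + 1*14)/23 = 14/23

14/23


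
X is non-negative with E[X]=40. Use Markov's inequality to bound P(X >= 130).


Markov: P(X >= a) <= E[X]/a
P(X >= 130) <= 40/130 = 4/13

4/13


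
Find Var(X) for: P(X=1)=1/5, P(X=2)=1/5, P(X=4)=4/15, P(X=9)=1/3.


E[X] = 14/3, E[X^2] = 484/15
Var(X) = E[X^2] - (E[X])^2 = 484/15 - (14/3)^2 = 472/45

472/45


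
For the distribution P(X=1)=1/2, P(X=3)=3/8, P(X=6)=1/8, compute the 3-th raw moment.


E[X^3] = sum(x^3 * P(x))
= 1*1/2 + 27*3/8 + 216*1/8
= 301/8

301/8


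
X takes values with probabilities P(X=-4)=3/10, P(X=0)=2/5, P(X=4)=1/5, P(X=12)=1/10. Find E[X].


E[X] = sum(x * P(x))
= -4*3/10 + 0*2/5 + 4*1/5 + 12*1/10
= 4/5

4/5


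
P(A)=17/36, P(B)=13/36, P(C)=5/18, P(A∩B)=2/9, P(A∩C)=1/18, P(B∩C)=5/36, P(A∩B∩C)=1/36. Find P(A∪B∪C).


P(A∪B∪C) = P(A)+P(B)+P(C) - P(AB)-P(AC)-P(BC) + P(ABC)
= 17/36+13/36+5/18 - 2/9-1/18-5/36 + 1/36
= 13/18

13/18


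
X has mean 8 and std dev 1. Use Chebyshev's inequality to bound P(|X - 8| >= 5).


k = 5/1 = 5
Chebyshev: P(|X-mu| >= k*sigma) <= 1/k^2 = 1/5^2 = 1/25

1/25


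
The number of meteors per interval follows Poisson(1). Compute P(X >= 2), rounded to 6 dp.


P(X>=2) = 1 - P(X<=1) = 1 - (e^(-1)*1^0/0! + e^(-1)*1^1/1!)
≈ 1 - (0.3678794412 + 0.3678794412)
= 1 - 0.7357588824 = 0.2642411176
≈ 0.264241

0.264241


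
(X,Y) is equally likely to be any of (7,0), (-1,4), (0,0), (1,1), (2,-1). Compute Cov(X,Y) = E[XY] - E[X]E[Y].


E[X]=9/5, E[Y]=4/5, E[XY]=-1
Cov(X,Y) = E[XY] - E[X]E[Y] = -1 - 9/5*4/5 = -61/25

-61/25


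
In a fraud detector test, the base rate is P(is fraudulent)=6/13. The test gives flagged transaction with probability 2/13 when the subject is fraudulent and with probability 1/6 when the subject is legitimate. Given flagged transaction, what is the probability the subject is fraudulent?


P(A) = P(A|B)P(B) + P(A|B')P(B') = 2/13*6/13 + 1/6*7/13 = 163/1014
P(B|A) = P(A|B)P(B)/P(A) = (12/169)/(163/1014) = 72/163

72/163


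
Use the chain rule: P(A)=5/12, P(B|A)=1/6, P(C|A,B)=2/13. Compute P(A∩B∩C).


P(A∩B∩C) = P(A) * P(B|A) * P(C|A∩B)
= 5/12 * 1/6 * 2/13
= 5/72 * 2/13 = 5/468

5/468


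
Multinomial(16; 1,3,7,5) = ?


16! = 20922789888000
Denominator: 1!=1 * 3!=6 * 7!=5040 * 5!=120
Coefficient = 20922789888000 / 3628800 = 5765760

5765760


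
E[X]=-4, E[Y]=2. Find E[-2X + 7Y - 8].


E[-2X + 7Y - 8] = -2*E[X] + 7*E[Y] - 8
= (-2)*(-4) + (7)*(2) + (-8)
= 8 + 14 - 8 = 14

14


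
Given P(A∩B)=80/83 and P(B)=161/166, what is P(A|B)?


P(A|B) = P(A∩B)/P(B) = (160/166)/(161/166) = 160/161

160/161


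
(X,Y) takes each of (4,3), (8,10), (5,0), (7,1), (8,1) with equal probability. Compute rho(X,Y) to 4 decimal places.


Cov(X,Y) = 2.2000, Var(X) = 2.6400, Var(Y) = 13.2000
rho = Cov/(sqrt(VarX)*sqrt(VarY)) = 0.3727

0.3727


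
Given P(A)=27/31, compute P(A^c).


P(A') = 1 - P(A) = 1 - 27/31 = 4/31

4/31


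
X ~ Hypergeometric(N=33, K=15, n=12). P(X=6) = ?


P(X=6) = C(15,6)*C(18,6) / C(33,12)
= 5005*18564 / 354817320
= 92912820/354817320 = 10829/41354

10829/41354


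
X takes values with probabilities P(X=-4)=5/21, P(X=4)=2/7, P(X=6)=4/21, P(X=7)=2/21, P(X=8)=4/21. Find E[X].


E[X] = sum(x * P(x))
= -4*5/21 + 4*2/7 + 6*4/21 + 7*2/21 + 8*4/21
= 74/21

74/21


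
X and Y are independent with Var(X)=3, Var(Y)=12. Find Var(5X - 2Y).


Independence => Cov(X,Y)=0
Var(5X - 2Y) = 5^2*Var(X) + (-2)^2*Var(Y)
= 25*3 + 4*12 = 123

123


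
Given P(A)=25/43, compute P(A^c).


P(A') = 1 - P(A) = 1 - 25/43 = 18/43

18/43


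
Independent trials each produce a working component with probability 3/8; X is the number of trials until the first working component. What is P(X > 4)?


P(X > 4) = P(first 4 trials all fail) = (1-p)^4 = (5/8)^4 = 625/4096

625/4096


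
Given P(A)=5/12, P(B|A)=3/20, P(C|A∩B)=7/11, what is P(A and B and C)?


P(A∩B∩C) = P(A) * P(B|A) * P(C|A∩B)
= 5/12 * 3/20 * 7/11
= 1/16 * 7/11 = 7/176

7/176


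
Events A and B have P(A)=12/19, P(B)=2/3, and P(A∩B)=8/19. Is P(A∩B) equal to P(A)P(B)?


P(A)*P(B) = 12/19*2/3 = 8/19
P(A∩B) = 8/19, which equals P(A)P(B), so independent

Yes, A and B are independent


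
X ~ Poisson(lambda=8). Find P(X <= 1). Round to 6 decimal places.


P(X<=1) = e^(-8)*8^0/0! + e^(-8)*8^1/1!
≈ 0.0003354626 + 0.0026837010
= 0.0030191636
≈ 0.003019

0.003019


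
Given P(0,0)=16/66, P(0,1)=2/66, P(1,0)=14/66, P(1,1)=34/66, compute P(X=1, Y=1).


Read from table: P(X=1, Y=1) = 34/66 = 17/33

17/33


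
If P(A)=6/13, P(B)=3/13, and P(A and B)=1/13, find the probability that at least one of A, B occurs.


P(A∪B) = P(A) + P(B) - P(A∩B)
= 6/13 + 3/13 - 1/13 = 8/13

8/13


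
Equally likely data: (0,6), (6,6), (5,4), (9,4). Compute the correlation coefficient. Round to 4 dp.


Cov(X,Y) = -2.0000, Var(X) = 10.5000, Var(Y) = 1.0000
rho = Cov/(sqrt(VarX)*sqrt(VarY)) = -0.6172

-0.6172


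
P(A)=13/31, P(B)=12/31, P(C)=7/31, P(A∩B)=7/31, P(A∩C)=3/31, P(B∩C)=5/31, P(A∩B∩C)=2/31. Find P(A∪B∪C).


P(A∪B∪C) = P(A)+P(B)+P(C) - P(AB)-P(AC)-P(BC) + P(ABC)
= 13/31+12/31+7/31 - 7/31-3/31-5/31 + 2/31
= 19/31

19/31


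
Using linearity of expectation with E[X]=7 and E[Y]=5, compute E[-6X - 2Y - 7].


E[-6X - 2Y - 7] = -6*E[X] - 2*E[Y] - 7
= (-6)*(7) + (-2)*(5) + (-7)
= -42 - 10 - 7 = -59

-59


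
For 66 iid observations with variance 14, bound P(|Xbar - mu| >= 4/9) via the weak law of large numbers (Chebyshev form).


Var(Xbar) = Var(X)/n = 14/66
Chebyshev: P(|Xbar-mu| >= 4/9) <= Var(Xbar)/(4/9)^2 = (7/33)/(16/81) = 189/176
Bound exceeds 1, so trivial bound: 1

1


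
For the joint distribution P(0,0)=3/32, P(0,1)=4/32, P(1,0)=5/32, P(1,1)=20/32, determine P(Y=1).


P(Y=1) = P(0,1)+P(1,1) = 4/32 + 20/32 = 24/32 = 3/4

3/4


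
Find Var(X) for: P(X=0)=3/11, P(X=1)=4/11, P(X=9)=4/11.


E[X] = 40/11, E[X^2] = 328/11
Var(X) = E[X^2] - (E[X])^2 = 328/11 - (40/11)^2 = 2008/121

2008/121


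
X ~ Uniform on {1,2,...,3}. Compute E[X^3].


E[X^3] = (1/3) * sum(x^3 for x=1..3)
= 36/3 = 12

12


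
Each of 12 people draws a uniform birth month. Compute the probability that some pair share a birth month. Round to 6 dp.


P(all different) = prod((12-i)/12 for i=0..11) = 0.000054
P(at least one match) = 1 - 0.000054 = 0.999946

0.999946


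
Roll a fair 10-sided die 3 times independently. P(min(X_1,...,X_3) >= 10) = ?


P(min >= 10) = P(all X_i >= 10) = (P(X_1 >= 10))^3
= (1/10)^3 = 1/1000

1/1000


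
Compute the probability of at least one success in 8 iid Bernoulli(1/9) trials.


P(at least one) = 1 - P(none)
P(none) = (1 - 1/9)^8 = (8/9)^8 = 16777216/43046721
P(at least one) = 1 - 16777216/43046721 = 26269505/43046721

26269505/43046721


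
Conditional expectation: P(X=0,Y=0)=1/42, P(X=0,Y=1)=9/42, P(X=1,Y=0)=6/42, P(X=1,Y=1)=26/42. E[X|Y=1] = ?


P(Y=1) = 35/42
E[X|Y=1] = (0*9 + 1*26)/35 = 26/35

26/35


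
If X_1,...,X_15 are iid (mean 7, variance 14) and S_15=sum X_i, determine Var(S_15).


By independence, Var(S_n) = n*Var(X_1) = 15*14 = 210

210


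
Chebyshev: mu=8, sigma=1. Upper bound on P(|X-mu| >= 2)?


k = 2/1 = 2
Chebyshev: P(|X-mu| >= k*sigma) <= 1/k^2 = 1/2^2 = 1/4

1/4


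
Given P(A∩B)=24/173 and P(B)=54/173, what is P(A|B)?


P(A|B) = P(A∩B)/P(B) = (24/173)/(54/173) = 24/54 = 4/9

4/9


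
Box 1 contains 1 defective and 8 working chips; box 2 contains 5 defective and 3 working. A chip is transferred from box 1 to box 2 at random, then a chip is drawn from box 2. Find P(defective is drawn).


P(transfer defective) = 1/9; P(transfer working) = 8/9
If defective transferred: Urn II has 6 defective of 9, so P(defective|defective moved) = 2/3
If working transferred: Urn II has 5 defective of 9, so P(defective|working moved) = 5/9
By total probability: P(defective) = 1/9*2/3 + 8/9*5/9 = 46/81

46/81


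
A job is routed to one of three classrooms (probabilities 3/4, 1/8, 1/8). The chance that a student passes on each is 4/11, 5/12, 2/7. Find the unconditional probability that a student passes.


P(A) = P(A|B1)P(B1) + P(A|B2)P(B2) + P(A|B3)P(B3)
= 4/11*3/4 + 5/12*1/8 + 2/7*1/8
= 3/11 + 5/96 + 1/28 = 2665/7392

2665/7392


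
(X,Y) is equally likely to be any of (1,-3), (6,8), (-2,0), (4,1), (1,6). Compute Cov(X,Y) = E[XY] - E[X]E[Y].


E[X]=2, E[Y]=12/5, E[XY]=11
Cov(X,Y) = E[XY] - E[X]E[Y] = 11 - 2*12/5 = 31/5

31/5


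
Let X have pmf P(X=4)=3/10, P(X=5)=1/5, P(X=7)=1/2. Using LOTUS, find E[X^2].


E[X^2] = sum(g(x)*P(x))
= 16*3/10 + 25*1/5 + 49*1/2
= 343/10

343/10


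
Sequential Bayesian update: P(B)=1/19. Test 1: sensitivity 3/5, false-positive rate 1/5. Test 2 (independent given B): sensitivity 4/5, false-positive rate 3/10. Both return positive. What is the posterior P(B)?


After test 1: P(+) = 3/5*1/19 + 1/5*18/19 = 21/95
P(B|+) = (3/95)/(21/95) = 1/7
After test 2 (use post1 as new prior): P(+) = 4/5*1/7 + 3/10*6/7 = 13/35
P(B|+,+) = (4/35)/(13/35) = 4/13

4/13


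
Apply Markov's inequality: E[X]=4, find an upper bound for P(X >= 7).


Markov: P(X >= a) <= E[X]/a
P(X >= 7) <= 4/7

4/7


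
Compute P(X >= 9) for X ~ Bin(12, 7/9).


P(X>=9) = P(X=9) + P(X=10) + P(X=11) + P(X=12)
= 71022348320/282429536481 + 24857821912/94143178827 + 15818613944/94143178827 + 13841287201/282429536481
= 68964314363/94143178827

68964314363/94143178827


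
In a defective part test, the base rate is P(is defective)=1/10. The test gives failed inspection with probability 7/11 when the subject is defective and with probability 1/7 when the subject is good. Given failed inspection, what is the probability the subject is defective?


P(A) = P(A|B)P(B) + P(A|B')P(B') = 7/11*1/10 + 1/7*9/10 = 74/385
P(B|A) = P(A|B)P(B)/P(A) = (7/110)/(74/385) = 49/148

49/148


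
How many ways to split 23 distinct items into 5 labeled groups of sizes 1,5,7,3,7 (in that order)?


23! = 25852016738884976640000
Denominator: 1!=1 * 5!=120 * 7!=5040 * 3!=6 * 7!=5040
Coefficient = 25852016738884976640000 / 18289152000 = 1413516424320

1413516424320


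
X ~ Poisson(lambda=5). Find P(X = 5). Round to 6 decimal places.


P(X=5) = e^(-5) * 5^5 / 5!
≈ 0.006737946999 * 3125 / 120
≈ 0.175467

0.175467


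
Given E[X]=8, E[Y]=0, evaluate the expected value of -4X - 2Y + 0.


E[-4X - 2Y + 0] = -4*E[X] - 2*E[Y] + 0
= (-4)*(8) + (-2)*(0) + (0)
= -32 + 0 + 0 = -32

-32


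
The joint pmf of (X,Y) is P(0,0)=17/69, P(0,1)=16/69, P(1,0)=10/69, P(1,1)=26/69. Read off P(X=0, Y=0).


Read from table: P(X=0, Y=0) = 17/69

17/69


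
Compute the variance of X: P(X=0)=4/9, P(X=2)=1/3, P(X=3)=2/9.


E[X] = 4/3, E[X^2] = 10/3
Var(X) = E[X^2] - (E[X])^2 = 10/3 - (4/3)^2 = 14/9

14/9


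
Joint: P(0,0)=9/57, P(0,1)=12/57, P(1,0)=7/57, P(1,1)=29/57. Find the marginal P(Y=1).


P(Y=1) = P(0,1)+P(1,1) = 12/57 + 29/57 = 41/57

41/57


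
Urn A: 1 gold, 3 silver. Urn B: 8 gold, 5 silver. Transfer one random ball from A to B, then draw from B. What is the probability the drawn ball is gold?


P(transfer gold) = 1/4; P(transfer silver) = 3/4
If gold transferred: Urn II has 9 gold of 14, so P(gold|gold moved) = 9/14
If silver transferred: Urn II has 8 gold of 14, so P(gold|silver moved) = 4/7
By total probability: P(gold) = 1/4*9/14 + 3/4*4/7 = 33/56

33/56


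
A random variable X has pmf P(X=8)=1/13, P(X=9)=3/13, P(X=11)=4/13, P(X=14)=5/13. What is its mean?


E[X] = sum(x * P(x))
= 8*1/13 + 9*3/13 + 11*4/13 + 14*5/13
= 149/13

149/13


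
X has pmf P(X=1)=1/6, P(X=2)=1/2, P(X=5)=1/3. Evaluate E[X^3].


E[X^3] = sum(x^3 * P(x))
= 1*1/6 + 8*1/2 + 125*1/3
= 275/6

275/6


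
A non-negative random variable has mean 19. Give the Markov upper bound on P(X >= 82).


Markov: P(X >= a) <= E[X]/a
P(X >= 82) <= 19/82

19/82


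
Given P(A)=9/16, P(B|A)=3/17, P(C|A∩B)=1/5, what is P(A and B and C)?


P(A∩B∩C) = P(A) * P(B|A) * P(C|A∩B)
= 9/16 * 3/17 * 1/5
= 27/272 * 1/5 = 27/1360

27/1360


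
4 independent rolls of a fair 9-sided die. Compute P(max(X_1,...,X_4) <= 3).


P(max <= 3) = P(all X_i <= 3) = (P(X_1 <= 3))^4
= (3/9)^4 = (1/3)^4 = 1/81

1/81


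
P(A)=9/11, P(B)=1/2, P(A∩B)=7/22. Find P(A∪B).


P(A∪B) = P(A) + P(B) - P(A∩B)
= 9/11 + 1/2 - 7/22 = 1

1


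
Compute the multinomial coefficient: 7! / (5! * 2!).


7! = 5040
Denominator: 5!=120 * 2!=2
Coefficient = 5040 / 240 = 21

21


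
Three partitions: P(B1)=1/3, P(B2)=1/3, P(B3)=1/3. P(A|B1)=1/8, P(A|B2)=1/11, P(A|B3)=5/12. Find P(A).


P(A) = P(A|B1)P(B1) + P(A|B2)P(B2) + P(A|B3)P(B3)
= 1/8*1/3 + 1/11*1/3 + 5/12*1/3
= 1/24 + 1/33 + 5/36 = 167/792

167/792


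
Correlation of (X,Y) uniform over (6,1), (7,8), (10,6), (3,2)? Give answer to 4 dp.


Cov(X,Y) = 4.3750, Var(X) = 6.2500, Var(Y) = 8.1875
rho = Cov/(sqrt(VarX)*sqrt(VarY)) = 0.6116

0.6116


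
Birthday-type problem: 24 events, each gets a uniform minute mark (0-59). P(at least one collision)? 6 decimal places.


P(all different) = prod((60-i)/60 for i=0..23) = 0.004721
P(at least one match) = 1 - 0.004721 = 0.995279

0.995279


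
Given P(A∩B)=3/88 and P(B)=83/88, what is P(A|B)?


P(A|B) = P(A∩B)/P(B) = (6/176)/(166/176) = 6/166 = 3/83

3/83


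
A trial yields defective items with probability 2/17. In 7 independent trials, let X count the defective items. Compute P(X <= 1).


P(X<=1) = P(X=0) + P(X=1)
= 170859375/410338673 + 159468750/410338673
= 330328125/410338673

330328125/410338673


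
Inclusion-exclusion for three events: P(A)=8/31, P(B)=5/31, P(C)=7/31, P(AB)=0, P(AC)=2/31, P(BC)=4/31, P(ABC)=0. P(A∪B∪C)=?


P(A∪B∪C) = P(A)+P(B)+P(C) - P(AB)-P(AC)-P(BC) + P(ABC)
= 8/31+5/31+7/31 - 0-2/31-4/31 + 0
= 14/31

14/31


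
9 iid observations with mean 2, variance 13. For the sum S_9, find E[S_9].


E[S_n] = n*E[X_1] = 9*2 = 18

18


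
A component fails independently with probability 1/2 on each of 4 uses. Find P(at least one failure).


P(at least one) = 1 - P(none)
P(none) = (1 - 1/2)^4 = (1/2)^4 = 1/16
P(at least one) = 1 - 1/16 = 15/16

15/16


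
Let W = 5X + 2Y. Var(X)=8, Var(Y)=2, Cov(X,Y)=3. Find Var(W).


Var(5X + 2Y) = 5^2*Var(X) + 2^2*Var(Y) + 2*5*2*Cov(X,Y)
= 25*8 + 4*2 + 20*3
= 200 + 8 + 60 = 268

268


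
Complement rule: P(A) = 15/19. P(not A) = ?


P(A') = 1 - P(A) = 1 - 15/19 = 4/19

4/19


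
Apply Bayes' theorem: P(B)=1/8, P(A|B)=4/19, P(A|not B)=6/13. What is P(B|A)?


P(A) = P(A|B)P(B) + P(A|B')P(B') = 4/19*1/8 + 6/13*7/8 = 425/988
P(B|A) = P(A|B)P(B)/P(A) = (1/38)/(425/988) = 26/425

26/425


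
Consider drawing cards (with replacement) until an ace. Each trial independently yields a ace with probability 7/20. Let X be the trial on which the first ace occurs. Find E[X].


For geometric (trials until first success), E[X] = 1/p = 1/(7/20) = 20/7

20/7


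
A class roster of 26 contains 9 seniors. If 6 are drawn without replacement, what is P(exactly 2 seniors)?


P(X=2) = C(9,2)*C(17,4) / C(26,6)
= 36*2380 / 230230
= 85680/230230 = 1224/3289

1224/3289


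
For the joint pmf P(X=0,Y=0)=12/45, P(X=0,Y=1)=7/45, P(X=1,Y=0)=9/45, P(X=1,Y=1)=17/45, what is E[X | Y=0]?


P(Y=0) = 21/45
E[X|Y=0] = (0*12 + 1*9)/21 = 9/21 = 3/7

3/7


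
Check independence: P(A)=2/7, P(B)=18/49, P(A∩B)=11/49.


P(A)*P(B) = 2/7*18/49 = 36/343
P(A∩B) = 11/49 != 36/343, so not independent

No, A and B are not independent


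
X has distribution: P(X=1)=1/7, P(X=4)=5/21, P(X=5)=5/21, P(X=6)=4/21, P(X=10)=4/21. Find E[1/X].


E[1/X] = sum(g(x)*P(x))
= 1*1/7 + 1/4*5/21 + 1/5*5/21 + 1/6*4/21 + 1/10*4/21
= 379/1260

379/1260


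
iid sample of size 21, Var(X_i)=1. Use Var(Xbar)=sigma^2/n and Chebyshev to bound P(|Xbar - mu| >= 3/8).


Var(Xbar) = Var(X)/n = 1/21
Chebyshev: P(|Xbar-mu| >= 3/8) <= Var(Xbar)/(3/8)^2 = (1/21)/(9/64) = 64/189

64/189


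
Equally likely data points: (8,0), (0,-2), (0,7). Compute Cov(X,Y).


E[X]=8/3, E[Y]=5/3, E[XY]=0
Cov(X,Y) = E[XY] - E[X]E[Y] = 0 - 8/3*5/3 = -40/9

-40/9


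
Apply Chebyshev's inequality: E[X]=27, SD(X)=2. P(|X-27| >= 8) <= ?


k = 8/2 = 4
Chebyshev: P(|X-mu| >= k*sigma) <= 1/k^2 = 1/4^2 = 1/16

1/16


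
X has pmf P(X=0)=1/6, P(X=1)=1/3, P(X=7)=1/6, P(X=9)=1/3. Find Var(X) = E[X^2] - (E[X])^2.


E[X] = 9/2, E[X^2] = 71/2
Var(X) = E[X^2] - (E[X])^2 = 71/2 - (9/2)^2 = 61/4

61/4


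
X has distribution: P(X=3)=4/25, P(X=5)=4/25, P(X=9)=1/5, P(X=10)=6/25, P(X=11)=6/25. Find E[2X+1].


E[2X+1] = sum(g(x)*P(x))
= 7*4/25 + 11*4/25 + 19*1/5 + 21*6/25 + 23*6/25
= 431/25

431/25


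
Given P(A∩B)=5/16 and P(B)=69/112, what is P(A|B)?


P(A|B) = P(A∩B)/P(B) = (35/112)/(69/112) = 35/69

35/69


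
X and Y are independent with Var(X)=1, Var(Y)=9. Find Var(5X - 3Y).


Independence => Cov(X,Y)=0
Var(5X - 3Y) = 5^2*Var(X) + (-3)^2*Var(Y)
= 25*1 + 9*9 = 106

106


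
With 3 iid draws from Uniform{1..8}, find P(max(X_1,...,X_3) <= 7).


P(max <= 7) = P(all X_i <= 7) = (P(X_1 <= 7))^3
= (7/8)^3 = 343/512

343/512


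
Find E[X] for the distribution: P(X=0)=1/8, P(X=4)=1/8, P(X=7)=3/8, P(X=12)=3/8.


E[X] = sum(x * P(x))
= 0*1/8 + 4*1/8 + 7*3/8 + 12*3/8
= 61/8

61/8


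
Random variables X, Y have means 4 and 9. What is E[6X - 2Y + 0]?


E[6X - 2Y + 0] = 6*E[X] - 2*E[Y] + 0
= (6)*(4) + (-2)*(9) + (0)
= 24 - 18 + 0 = 6

6


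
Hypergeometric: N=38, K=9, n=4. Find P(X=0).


P(X=0) = C(9,0)*C(29,4) / C(38,4)
= 1*23751 / 73815
= 23751/73815 = 1131/3515

1131/3515


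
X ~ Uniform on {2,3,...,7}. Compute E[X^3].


E[X^3] = (1/6) * sum(x^3 for x=2..7)
= 783/6 = 261/2

261/2


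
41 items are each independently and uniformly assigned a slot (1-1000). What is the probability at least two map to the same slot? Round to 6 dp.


P(all different) = prod((1000-i)/1000 for i=0..40) = 0.435483
P(at least one match) = 1 - 0.435483 = 0.564517

0.564517
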